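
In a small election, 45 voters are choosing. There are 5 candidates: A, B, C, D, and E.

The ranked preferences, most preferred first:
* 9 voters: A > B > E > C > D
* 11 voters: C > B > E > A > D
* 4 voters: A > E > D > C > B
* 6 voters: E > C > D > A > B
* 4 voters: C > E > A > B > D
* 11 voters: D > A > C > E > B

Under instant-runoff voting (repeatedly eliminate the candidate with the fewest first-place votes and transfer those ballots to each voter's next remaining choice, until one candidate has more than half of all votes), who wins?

A

Round 1: A 13, B 0, C 15, D 11, E 6. B eliminated.
Round 2: A 13, C 15, D 11, E 6. E eliminated.
Round 3: A 13, C 21, D 11. D eliminated.
Round 4: A 24, C 21. A has a majority (≥23).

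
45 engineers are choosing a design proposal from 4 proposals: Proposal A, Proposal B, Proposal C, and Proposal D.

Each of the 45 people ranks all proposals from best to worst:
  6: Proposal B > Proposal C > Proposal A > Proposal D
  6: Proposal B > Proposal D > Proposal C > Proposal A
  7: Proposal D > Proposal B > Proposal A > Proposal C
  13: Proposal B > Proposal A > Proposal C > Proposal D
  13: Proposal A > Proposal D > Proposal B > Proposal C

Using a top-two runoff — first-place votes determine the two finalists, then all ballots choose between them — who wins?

Proposal B

Round 1 first-place votes: Proposal A 13, Proposal B 25, Proposal C 0, Proposal D 7. Proposal B and Proposal A advance.
Runoff: Proposal B is ranked above Proposal A on 32 ballots, Proposal A above Proposal B on 13.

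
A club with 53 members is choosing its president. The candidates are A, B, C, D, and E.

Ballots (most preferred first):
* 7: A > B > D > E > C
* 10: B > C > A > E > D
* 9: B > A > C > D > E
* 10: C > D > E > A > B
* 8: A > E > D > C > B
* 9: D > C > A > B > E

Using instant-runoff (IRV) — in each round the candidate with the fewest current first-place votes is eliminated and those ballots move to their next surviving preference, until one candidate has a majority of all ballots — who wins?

Round 1: A 15, B 19, C 10, D 9, E 0. E eliminated.
Round 2: A 15, B 19, C 10, D 9. D eliminated.
Round 3: A 15, B 19, C 19. A eliminated.
Round 4: B 26, C 27. C has a majority (≥27).

C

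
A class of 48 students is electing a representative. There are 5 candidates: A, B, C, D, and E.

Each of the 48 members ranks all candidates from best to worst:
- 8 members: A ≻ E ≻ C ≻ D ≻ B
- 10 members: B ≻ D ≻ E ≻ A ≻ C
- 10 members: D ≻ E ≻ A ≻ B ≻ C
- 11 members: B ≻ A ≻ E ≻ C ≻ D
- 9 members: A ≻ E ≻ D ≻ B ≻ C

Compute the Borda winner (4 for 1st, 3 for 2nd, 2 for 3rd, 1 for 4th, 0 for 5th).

A

A: 8×4 + 10×1 + 10×2 + 11×3 + 9×4 = 131
B: 8×0 + 10×4 + 10×1 + 11×4 + 9×1 = 103
C: 8×2 + 10×0 + 10×0 + 11×1 + 9×0 = 27
D: 8×1 + 10×3 + 10×4 + 11×0 + 9×2 = 96
E: 8×3 + 10×2 + 10×3 + 11×2 + 9×3 = 123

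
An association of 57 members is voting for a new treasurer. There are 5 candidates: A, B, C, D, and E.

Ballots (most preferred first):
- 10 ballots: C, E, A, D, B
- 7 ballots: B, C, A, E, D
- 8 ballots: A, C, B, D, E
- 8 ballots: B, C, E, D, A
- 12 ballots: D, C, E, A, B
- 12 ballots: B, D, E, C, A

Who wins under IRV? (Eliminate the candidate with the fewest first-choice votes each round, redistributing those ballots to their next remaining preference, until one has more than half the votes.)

C

Round 1: A 8, B 27, C 10, D 12, E 0. E eliminated.
Round 2: A 8, B 27, C 10, D 12. A eliminated.
Round 3: B 27, C 18, D 12. D eliminated.
Round 4: B 27, C 30. C has a majority (≥29).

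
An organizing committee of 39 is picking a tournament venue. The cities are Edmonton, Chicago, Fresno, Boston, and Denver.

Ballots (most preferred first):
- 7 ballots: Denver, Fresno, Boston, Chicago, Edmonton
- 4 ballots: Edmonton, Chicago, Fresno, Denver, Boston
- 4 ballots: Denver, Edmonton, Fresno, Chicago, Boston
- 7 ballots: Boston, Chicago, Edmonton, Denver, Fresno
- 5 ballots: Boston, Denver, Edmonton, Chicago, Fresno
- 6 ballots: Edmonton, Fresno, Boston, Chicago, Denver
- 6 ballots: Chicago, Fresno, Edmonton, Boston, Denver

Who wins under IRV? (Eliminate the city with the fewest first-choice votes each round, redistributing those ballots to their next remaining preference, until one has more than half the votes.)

Edmonton

Round 1: Edmonton 10, Chicago 6, Fresno 0, Boston 12, Denver 11. Fresno eliminated.
Round 2: Edmonton 10, Chicago 6, Boston 12, Denver 11. Chicago eliminated.
Round 3: Edmonton 16, Boston 12, Denver 11. Denver eliminated.
Round 4: Edmonton 20, Boston 19. Edmonton has a majority (≥20).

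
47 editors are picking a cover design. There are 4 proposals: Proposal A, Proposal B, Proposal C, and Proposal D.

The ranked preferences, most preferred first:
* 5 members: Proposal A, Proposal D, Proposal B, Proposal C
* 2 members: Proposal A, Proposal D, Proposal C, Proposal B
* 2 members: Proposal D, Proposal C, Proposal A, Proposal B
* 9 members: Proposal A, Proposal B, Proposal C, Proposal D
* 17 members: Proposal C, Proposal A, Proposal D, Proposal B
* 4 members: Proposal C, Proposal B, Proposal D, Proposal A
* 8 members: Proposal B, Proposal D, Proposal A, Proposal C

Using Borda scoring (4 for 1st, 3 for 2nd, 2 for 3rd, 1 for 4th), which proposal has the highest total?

Proposal A

Proposal A: 5×4 + 2×4 + 2×2 + 9×4 + 17×3 + 4×1 + 8×2 = 139
Proposal B: 5×2 + 2×1 + 2×1 + 9×3 + 17×1 + 4×3 + 8×4 = 102
Proposal C: 5×1 + 2×2 + 2×3 + 9×2 + 17×4 + 4×4 + 8×1 = 125
Proposal D: 5×3 + 2×3 + 2×4 + 9×1 + 17×2 + 4×2 + 8×3 = 104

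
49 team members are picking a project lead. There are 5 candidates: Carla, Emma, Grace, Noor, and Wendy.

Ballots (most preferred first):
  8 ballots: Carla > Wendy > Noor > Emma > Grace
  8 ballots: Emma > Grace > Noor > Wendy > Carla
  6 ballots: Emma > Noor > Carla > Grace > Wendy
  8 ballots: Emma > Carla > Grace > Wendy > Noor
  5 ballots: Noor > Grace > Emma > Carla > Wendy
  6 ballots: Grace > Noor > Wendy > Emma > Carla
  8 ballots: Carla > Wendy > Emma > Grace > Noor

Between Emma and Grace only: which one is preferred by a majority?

Emma

Emma is ranked above Grace on 38 ballots; Grace above Emma on 11.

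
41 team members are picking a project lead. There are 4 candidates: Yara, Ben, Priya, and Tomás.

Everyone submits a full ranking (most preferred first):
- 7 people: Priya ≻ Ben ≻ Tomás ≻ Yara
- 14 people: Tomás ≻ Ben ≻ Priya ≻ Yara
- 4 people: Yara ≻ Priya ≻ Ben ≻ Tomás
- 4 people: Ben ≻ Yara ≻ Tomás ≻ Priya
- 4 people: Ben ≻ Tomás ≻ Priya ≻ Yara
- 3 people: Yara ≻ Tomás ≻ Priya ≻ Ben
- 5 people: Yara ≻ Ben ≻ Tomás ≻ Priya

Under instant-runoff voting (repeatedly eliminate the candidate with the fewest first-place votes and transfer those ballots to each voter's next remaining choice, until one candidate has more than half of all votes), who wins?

Ben

Round 1: Yara 12, Ben 8, Priya 7, Tomás 14. Priya eliminated.
Round 2: Yara 12, Ben 15, Tomás 14. Yara eliminated.
Round 3: Ben 24, Tomás 17. Ben has a majority (≥21).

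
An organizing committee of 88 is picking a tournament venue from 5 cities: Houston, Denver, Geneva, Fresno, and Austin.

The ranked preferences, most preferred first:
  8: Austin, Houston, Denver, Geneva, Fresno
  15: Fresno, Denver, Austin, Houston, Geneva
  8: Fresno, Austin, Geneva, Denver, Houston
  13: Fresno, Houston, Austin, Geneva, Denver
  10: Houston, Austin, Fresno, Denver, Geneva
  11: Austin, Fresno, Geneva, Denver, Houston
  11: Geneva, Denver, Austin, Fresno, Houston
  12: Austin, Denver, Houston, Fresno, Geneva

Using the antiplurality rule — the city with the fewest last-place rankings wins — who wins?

Austin

Last-place votes: Houston 30, Denver 13, Geneva 37, Fresno 8, Austin 0.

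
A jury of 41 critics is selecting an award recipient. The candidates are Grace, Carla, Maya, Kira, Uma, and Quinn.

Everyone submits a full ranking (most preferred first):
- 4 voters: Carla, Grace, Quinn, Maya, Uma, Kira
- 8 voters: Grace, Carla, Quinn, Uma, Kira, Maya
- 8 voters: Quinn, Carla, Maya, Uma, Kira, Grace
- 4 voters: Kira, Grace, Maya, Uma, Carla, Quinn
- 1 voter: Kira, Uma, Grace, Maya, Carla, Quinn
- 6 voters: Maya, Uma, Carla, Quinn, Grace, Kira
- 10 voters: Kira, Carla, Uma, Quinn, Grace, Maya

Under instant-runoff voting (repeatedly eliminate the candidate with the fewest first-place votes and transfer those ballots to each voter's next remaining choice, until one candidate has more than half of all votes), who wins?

Round 1: Grace 8, Carla 4, Maya 6, Kira 15, Uma 0, Quinn 8. Uma eliminated.
Round 2: Grace 8, Carla 4, Maya 6, Kira 15, Quinn 8. Carla eliminated.
Round 3: Grace 12, Maya 6, Kira 15, Quinn 8. Maya eliminated.
Round 4: Grace 12, Kira 15, Quinn 14. Grace eliminated.
Round 5: Kira 15, Quinn 26. Quinn has a majority (≥21).

Quinn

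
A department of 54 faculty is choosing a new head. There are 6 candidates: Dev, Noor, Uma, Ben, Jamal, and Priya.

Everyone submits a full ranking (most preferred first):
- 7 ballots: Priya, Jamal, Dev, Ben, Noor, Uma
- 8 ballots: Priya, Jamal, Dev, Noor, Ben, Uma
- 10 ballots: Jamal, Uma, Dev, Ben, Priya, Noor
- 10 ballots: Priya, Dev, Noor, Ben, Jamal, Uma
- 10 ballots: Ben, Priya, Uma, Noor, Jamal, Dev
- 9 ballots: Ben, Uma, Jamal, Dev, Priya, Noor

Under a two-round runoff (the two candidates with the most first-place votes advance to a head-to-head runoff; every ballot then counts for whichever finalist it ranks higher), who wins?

Round 1 first-place votes: Dev 0, Noor 0, Uma 0, Ben 19, Jamal 10, Priya 25. Priya and Ben advance.
Runoff: Priya is ranked above Ben on 25 ballots, Ben above Priya on 29.

Ben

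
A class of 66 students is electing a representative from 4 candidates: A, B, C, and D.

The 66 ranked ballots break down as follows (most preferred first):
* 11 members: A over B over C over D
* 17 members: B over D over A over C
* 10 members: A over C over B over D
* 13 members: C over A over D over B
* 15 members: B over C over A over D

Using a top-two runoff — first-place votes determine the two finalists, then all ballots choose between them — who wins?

Round 1 first-place votes: A 21, B 32, C 13, D 0. B and A advance.
Runoff: B is ranked above A on 32 ballots, A above B on 34.

A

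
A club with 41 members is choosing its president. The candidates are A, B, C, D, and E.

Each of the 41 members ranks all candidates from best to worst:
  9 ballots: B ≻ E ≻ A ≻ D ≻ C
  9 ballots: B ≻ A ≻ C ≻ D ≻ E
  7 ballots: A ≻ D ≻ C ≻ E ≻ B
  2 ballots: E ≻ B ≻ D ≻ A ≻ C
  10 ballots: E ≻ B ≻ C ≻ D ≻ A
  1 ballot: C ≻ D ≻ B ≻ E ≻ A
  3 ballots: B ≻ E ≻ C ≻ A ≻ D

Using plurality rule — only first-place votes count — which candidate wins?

First-place votes: A 7, B 21, C 1, D 0, E 12.

B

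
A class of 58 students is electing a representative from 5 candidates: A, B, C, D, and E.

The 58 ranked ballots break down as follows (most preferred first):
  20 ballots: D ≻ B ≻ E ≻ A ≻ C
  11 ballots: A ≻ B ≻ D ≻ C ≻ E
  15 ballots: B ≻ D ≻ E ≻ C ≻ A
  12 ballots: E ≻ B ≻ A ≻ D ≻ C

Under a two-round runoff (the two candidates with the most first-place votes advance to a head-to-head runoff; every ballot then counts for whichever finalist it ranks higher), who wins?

B

Round 1 first-place votes: A 11, B 15, C 0, D 20, E 12. D and B advance.
Runoff: D is ranked above B on 20 ballots, B above D on 38.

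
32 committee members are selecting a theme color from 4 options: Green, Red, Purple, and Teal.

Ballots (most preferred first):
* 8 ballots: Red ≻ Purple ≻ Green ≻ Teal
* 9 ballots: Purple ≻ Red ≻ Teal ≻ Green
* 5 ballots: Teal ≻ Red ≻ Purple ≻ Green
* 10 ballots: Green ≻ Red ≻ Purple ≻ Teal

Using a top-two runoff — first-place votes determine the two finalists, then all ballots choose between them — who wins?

Purple

Round 1 first-place votes: Green 10, Red 8, Purple 9, Teal 5. Green and Purple advance.
Runoff: Green is ranked above Purple on 10 ballots, Purple above Green on 22.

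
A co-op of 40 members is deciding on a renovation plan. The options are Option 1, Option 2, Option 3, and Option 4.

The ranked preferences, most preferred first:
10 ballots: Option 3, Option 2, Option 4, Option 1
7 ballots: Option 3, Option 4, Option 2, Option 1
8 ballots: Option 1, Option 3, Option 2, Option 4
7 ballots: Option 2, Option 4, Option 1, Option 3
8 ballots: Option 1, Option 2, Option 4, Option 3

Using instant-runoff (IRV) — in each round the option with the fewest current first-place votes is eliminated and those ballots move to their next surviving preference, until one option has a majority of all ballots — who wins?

Round 1: Option 1 16, Option 2 7, Option 3 17, Option 4 0. Option 4 eliminated.
Round 2: Option 1 16, Option 2 7, Option 3 17. Option 2 eliminated.
Round 3: Option 1 23, Option 3 17. Option 1 has a majority (≥21).

Option 1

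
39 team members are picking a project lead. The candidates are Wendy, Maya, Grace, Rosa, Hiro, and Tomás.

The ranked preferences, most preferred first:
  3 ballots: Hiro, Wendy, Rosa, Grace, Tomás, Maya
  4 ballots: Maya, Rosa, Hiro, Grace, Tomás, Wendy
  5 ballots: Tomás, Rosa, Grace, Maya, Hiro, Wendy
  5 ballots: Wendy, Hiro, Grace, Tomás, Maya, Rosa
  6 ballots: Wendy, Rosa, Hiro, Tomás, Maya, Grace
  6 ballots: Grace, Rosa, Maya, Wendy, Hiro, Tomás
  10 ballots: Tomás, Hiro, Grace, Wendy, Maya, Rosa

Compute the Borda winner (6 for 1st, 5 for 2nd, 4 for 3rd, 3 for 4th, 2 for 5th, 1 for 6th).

Wendy: 3×5 + 4×1 + 5×1 + 5×6 + 6×6 + 6×3 + 10×3 = 138
Maya: 3×1 + 4×6 + 5×3 + 5×2 + 6×2 + 6×4 + 10×2 = 108
Grace: 3×3 + 4×3 + 5×4 + 5×4 + 6×1 + 6×6 + 10×4 = 143
Rosa: 3×4 + 4×5 + 5×5 + 5×1 + 6×5 + 6×5 + 10×1 = 132
Hiro: 3×6 + 4×4 + 5×2 + 5×5 + 6×4 + 6×2 + 10×5 = 155
Tomás: 3×2 + 4×2 + 5×6 + 5×3 + 6×3 + 6×1 + 10×6 = 143

Hiro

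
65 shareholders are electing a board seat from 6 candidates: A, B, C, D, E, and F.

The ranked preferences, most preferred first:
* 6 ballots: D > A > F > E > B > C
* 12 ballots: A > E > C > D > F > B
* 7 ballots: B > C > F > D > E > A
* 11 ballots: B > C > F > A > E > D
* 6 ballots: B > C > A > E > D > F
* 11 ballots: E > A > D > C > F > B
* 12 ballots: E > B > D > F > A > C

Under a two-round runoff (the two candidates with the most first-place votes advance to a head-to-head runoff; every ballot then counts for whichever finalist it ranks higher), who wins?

E

Round 1 first-place votes: A 12, B 24, C 0, D 6, E 23, F 0. B and E advance.
Runoff: B is ranked above E on 24 ballots, E above B on 41.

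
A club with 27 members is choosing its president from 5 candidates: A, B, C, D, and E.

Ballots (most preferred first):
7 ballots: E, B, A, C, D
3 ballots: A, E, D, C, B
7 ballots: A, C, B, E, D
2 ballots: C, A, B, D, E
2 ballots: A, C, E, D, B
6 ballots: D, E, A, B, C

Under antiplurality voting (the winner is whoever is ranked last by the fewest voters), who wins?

Last-place votes: A 0, B 5, C 6, D 14, E 2.

A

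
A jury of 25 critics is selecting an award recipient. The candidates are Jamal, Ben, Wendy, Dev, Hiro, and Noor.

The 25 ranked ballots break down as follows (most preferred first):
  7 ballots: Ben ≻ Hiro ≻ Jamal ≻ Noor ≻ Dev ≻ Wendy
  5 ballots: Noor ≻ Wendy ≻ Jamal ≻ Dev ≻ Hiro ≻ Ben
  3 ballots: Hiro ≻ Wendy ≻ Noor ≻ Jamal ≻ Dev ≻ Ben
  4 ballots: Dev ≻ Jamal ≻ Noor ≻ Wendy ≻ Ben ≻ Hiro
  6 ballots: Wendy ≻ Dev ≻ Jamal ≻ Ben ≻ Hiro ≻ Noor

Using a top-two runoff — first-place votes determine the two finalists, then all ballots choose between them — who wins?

Round 1 first-place votes: Jamal 0, Ben 7, Wendy 6, Dev 4, Hiro 3, Noor 5. Ben and Wendy advance.
Runoff: Ben is ranked above Wendy on 7 ballots, Wendy above Ben on 18.

Wendy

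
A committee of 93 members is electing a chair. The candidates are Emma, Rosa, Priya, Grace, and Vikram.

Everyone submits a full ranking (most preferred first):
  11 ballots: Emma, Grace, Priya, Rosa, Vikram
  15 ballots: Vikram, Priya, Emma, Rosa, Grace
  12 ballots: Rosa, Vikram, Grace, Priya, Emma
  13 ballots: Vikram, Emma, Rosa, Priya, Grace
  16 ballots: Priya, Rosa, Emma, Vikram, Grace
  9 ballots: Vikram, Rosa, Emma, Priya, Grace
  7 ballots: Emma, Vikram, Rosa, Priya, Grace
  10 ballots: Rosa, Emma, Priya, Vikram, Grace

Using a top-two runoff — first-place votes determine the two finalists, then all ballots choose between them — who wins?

Rosa

Round 1 first-place votes: Emma 18, Rosa 22, Priya 16, Grace 0, Vikram 37. Vikram and Rosa advance.
Runoff: Vikram is ranked above Rosa on 44 ballots, Rosa above Vikram on 49.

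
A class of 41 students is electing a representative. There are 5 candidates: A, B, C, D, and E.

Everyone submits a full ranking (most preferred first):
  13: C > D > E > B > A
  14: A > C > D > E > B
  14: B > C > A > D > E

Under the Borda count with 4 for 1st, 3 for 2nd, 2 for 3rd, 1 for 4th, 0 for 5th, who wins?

C

A: 13×0 + 14×4 + 14×2 = 84
B: 13×1 + 14×0 + 14×4 = 69
C: 13×4 + 14×3 + 14×3 = 136
D: 13×3 + 14×2 + 14×1 = 81
E: 13×2 + 14×1 + 14×0 = 40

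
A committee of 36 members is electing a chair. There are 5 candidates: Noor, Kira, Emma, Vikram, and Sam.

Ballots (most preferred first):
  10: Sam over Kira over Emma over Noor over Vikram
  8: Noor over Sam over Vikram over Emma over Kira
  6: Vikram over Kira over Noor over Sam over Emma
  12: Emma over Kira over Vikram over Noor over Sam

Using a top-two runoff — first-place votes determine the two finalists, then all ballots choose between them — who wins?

Round 1 first-place votes: Noor 8, Kira 0, Emma 12, Vikram 6, Sam 10. Emma and Sam advance.
Runoff: Emma is ranked above Sam on 12 ballots, Sam above Emma on 24.

Sam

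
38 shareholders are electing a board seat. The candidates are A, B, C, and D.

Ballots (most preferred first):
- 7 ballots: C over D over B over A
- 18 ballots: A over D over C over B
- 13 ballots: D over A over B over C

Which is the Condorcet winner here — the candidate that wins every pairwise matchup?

D

D vs A: 20–18
D vs B: 38–0
D vs C: 31–7
D beats every other candidate.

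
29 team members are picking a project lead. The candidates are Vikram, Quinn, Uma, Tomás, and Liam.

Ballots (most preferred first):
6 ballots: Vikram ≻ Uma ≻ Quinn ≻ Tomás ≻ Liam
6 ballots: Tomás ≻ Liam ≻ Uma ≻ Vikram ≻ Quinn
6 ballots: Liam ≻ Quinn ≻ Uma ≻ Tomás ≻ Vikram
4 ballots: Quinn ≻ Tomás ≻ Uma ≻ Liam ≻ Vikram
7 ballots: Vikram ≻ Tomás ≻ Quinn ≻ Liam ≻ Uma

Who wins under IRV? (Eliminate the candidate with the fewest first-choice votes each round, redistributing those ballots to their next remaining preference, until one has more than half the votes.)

Tomás

Round 1: Vikram 13, Quinn 4, Uma 0, Tomás 6, Liam 6. Uma eliminated.
Round 2: Vikram 13, Quinn 4, Tomás 6, Liam 6. Quinn eliminated.
Round 3: Vikram 13, Tomás 10, Liam 6. Liam eliminated.
Round 4: Vikram 13, Tomás 16. Tomás has a majority (≥15).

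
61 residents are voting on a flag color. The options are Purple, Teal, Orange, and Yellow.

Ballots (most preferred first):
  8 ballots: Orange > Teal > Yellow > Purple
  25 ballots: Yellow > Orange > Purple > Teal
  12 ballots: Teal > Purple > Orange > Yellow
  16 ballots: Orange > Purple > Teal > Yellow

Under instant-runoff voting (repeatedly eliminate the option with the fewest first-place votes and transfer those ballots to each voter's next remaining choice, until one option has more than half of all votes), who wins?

Orange

Round 1: Purple 0, Teal 12, Orange 24, Yellow 25. Purple eliminated.
Round 2: Teal 12, Orange 24, Yellow 25. Teal eliminated.
Round 3: Orange 36, Yellow 25. Orange has a majority (≥31).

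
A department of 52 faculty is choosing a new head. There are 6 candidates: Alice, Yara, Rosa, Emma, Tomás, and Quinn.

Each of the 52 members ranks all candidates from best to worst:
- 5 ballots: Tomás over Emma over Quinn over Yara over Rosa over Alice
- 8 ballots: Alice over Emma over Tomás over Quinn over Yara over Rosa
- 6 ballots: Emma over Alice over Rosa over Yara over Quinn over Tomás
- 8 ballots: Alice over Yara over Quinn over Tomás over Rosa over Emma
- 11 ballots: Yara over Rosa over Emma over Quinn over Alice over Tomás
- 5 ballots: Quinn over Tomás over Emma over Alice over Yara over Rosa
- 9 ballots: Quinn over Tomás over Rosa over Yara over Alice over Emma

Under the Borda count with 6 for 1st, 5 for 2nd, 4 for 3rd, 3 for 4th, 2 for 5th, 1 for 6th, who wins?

Quinn

Alice: 5×1 + 8×6 + 6×5 + 8×6 + 11×2 + 5×3 + 9×2 = 186
Yara: 5×3 + 8×2 + 6×3 + 8×5 + 11×6 + 5×2 + 9×3 = 192
Rosa: 5×2 + 8×1 + 6×4 + 8×2 + 11×5 + 5×1 + 9×4 = 154
Emma: 5×5 + 8×5 + 6×6 + 8×1 + 11×4 + 5×4 + 9×1 = 182
Tomás: 5×6 + 8×4 + 6×1 + 8×3 + 11×1 + 5×5 + 9×5 = 173
Quinn: 5×4 + 8×3 + 6×2 + 8×4 + 11×3 + 5×6 + 9×6 = 205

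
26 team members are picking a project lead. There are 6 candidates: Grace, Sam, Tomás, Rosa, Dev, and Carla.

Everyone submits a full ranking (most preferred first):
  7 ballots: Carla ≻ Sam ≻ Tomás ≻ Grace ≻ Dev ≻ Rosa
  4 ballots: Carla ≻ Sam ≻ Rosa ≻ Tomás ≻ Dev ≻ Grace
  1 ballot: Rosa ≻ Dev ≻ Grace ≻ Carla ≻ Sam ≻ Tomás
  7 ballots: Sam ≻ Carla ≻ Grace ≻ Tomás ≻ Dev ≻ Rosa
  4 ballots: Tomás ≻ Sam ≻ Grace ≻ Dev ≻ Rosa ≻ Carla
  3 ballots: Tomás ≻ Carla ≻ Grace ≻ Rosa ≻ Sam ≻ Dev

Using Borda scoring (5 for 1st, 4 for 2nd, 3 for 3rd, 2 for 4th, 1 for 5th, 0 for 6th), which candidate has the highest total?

Sam

Grace: 7×2 + 4×0 + 1×3 + 7×3 + 4×3 + 3×3 = 59
Sam: 7×4 + 4×4 + 1×1 + 7×5 + 4×4 + 3×1 = 99
Tomás: 7×3 + 4×2 + 1×0 + 7×2 + 4×5 + 3×5 = 78
Rosa: 7×0 + 4×3 + 1×5 + 7×0 + 4×1 + 3×2 = 27
Dev: 7×1 + 4×1 + 1×4 + 7×1 + 4×2 + 3×0 = 30
Carla: 7×5 + 4×5 + 1×2 + 7×4 + 4×0 + 3×4 = 97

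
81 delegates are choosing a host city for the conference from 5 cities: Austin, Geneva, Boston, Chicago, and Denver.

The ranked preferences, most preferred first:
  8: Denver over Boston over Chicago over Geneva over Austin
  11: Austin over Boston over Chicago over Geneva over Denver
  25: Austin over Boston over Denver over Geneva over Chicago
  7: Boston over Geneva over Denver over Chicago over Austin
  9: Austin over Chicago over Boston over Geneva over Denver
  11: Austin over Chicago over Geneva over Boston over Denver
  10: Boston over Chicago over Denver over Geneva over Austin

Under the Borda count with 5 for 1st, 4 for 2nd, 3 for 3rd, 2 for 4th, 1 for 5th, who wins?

Boston

Austin: 8×1 + 11×5 + 25×5 + 7×1 + 9×5 + 11×5 + 10×1 = 305
Geneva: 8×2 + 11×2 + 25×2 + 7×4 + 9×2 + 11×3 + 10×2 = 187
Boston: 8×4 + 11×4 + 25×4 + 7×5 + 9×3 + 11×2 + 10×5 = 310
Chicago: 8×3 + 11×3 + 25×1 + 7×2 + 9×4 + 11×4 + 10×4 = 216
Denver: 8×5 + 11×1 + 25×3 + 7×3 + 9×1 + 11×1 + 10×3 = 197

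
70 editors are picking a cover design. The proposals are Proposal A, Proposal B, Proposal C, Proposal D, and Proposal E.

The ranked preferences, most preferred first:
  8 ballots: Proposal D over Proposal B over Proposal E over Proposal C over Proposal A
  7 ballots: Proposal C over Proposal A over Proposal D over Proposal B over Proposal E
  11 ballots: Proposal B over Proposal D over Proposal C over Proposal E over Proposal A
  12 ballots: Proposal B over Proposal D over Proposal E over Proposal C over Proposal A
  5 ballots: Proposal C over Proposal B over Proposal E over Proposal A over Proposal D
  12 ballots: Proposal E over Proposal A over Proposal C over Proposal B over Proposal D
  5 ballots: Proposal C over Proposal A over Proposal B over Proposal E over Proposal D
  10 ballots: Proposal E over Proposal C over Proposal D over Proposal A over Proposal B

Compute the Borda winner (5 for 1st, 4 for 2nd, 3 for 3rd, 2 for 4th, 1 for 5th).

Proposal A: 8×1 + 7×4 + 11×1 + 12×1 + 5×2 + 12×4 + 5×4 + 10×2 = 157
Proposal B: 8×4 + 7×2 + 11×5 + 12×5 + 5×4 + 12×2 + 5×3 + 10×1 = 230
Proposal C: 8×2 + 7×5 + 11×3 + 12×2 + 5×5 + 12×3 + 5×5 + 10×4 = 234
Proposal D: 8×5 + 7×3 + 11×4 + 12×4 + 5×1 + 12×1 + 5×1 + 10×3 = 205
Proposal E: 8×3 + 7×1 + 11×2 + 12×3 + 5×3 + 12×5 + 5×2 + 10×5 = 224

Proposal C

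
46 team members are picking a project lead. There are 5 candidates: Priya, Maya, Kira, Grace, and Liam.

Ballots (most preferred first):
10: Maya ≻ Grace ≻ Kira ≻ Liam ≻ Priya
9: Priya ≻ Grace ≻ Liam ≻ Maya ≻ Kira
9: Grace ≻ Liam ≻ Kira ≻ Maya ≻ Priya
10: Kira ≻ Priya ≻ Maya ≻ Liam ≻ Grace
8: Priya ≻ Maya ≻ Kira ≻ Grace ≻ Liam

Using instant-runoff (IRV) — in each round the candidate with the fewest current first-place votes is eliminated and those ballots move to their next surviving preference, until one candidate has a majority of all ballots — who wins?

Kira

Round 1: Priya 17, Maya 10, Kira 10, Grace 9, Liam 0. Liam eliminated.
Round 2: Priya 17, Maya 10, Kira 10, Grace 9. Grace eliminated.
Round 3: Priya 17, Maya 10, Kira 19. Maya eliminated.
Round 4: Priya 17, Kira 29. Kira has a majority (≥24).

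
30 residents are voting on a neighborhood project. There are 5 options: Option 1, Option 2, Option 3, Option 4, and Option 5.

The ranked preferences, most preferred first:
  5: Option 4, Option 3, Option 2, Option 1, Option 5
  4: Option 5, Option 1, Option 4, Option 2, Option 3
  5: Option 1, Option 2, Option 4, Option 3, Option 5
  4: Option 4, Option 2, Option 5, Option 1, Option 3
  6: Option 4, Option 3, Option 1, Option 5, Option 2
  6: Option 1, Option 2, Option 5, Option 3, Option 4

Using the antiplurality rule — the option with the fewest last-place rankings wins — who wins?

Option 1

Last-place votes: Option 1 0, Option 2 6, Option 3 8, Option 4 6, Option 5 10.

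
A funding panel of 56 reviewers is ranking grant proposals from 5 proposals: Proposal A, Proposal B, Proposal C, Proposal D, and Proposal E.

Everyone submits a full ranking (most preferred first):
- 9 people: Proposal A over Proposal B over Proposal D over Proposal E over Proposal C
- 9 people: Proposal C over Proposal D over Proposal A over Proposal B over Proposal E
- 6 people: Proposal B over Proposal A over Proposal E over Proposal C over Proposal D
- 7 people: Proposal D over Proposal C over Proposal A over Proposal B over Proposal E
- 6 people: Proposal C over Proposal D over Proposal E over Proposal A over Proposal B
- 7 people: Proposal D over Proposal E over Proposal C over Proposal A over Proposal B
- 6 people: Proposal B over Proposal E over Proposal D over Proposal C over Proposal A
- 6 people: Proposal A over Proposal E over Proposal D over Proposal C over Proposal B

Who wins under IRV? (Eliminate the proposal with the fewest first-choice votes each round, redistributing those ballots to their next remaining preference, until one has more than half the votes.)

Proposal D

Round 1: Proposal A 15, Proposal B 12, Proposal C 15, Proposal D 14, Proposal E 0. Proposal E eliminated.
Round 2: Proposal A 15, Proposal B 12, Proposal C 15, Proposal D 14. Proposal B eliminated.
Round 3: Proposal A 21, Proposal C 15, Proposal D 20. Proposal C eliminated.
Round 4: Proposal A 21, Proposal D 35. Proposal D has a majority (≥29).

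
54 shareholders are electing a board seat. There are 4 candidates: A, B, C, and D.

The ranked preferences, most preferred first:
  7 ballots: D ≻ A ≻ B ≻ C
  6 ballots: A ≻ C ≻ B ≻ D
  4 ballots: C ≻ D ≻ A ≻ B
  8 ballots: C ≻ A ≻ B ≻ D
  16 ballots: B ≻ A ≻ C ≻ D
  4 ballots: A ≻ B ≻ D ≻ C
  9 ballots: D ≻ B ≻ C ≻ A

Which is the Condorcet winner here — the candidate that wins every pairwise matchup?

A vs B: 29–25
A vs C: 33–21
A vs D: 34–20
A beats every other candidate.

A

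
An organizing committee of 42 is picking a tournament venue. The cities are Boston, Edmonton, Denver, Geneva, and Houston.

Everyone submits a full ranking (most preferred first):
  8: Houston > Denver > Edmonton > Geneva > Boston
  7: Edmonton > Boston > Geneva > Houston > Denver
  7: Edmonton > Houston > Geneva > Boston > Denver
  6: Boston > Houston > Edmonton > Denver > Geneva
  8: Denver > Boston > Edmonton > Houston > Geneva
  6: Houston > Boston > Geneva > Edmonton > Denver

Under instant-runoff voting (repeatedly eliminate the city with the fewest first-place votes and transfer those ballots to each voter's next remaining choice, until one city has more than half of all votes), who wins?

Edmonton

Round 1: Boston 6, Edmonton 14, Denver 8, Geneva 0, Houston 14. Geneva eliminated.
Round 2: Boston 6, Edmonton 14, Denver 8, Houston 14. Boston eliminated.
Round 3: Edmonton 14, Denver 8, Houston 20. Denver eliminated.
Round 4: Edmonton 22, Houston 20. Edmonton has a majority (≥22).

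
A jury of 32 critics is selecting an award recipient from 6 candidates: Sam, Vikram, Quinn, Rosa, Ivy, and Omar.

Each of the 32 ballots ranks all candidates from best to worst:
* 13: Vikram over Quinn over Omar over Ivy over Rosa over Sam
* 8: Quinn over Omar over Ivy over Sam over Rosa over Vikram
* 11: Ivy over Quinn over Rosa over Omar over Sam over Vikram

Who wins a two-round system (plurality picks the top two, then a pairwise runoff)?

Round 1 first-place votes: Sam 0, Vikram 13, Quinn 8, Rosa 0, Ivy 11, Omar 0. Vikram and Ivy advance.
Runoff: Vikram is ranked above Ivy on 13 ballots, Ivy above Vikram on 19.

Ivy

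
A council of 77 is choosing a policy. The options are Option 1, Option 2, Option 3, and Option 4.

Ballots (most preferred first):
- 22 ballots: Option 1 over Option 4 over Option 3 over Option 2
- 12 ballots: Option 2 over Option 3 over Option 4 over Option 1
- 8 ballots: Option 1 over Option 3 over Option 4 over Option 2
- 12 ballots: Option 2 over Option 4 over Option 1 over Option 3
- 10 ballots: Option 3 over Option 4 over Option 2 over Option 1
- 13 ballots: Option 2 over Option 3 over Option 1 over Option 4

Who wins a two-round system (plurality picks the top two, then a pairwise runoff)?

Round 1 first-place votes: Option 1 30, Option 2 37, Option 3 10, Option 4 0. Option 2 and Option 1 advance.
Runoff: Option 2 is ranked above Option 1 on 47 ballots, Option 1 above Option 2 on 30.

Option 2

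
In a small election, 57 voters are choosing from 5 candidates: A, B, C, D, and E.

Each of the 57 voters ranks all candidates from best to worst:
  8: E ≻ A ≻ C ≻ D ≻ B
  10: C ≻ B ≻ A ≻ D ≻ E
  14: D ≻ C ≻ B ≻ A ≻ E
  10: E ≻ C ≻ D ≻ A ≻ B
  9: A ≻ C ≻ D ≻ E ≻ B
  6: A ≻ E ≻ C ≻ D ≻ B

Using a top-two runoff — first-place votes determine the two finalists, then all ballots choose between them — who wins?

Round 1 first-place votes: A 15, B 0, C 10, D 14, E 18. E and A advance.
Runoff: E is ranked above A on 18 ballots, A above E on 39.

A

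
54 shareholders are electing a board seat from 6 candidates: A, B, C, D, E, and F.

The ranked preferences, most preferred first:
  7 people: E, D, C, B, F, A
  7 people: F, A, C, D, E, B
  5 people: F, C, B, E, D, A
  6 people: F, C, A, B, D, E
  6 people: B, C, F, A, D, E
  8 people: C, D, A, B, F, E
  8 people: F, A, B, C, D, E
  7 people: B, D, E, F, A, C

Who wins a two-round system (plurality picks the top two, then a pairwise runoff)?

B

Round 1 first-place votes: A 0, B 13, C 8, D 0, E 7, F 26. F and B advance.
Runoff: F is ranked above B on 26 ballots, B above F on 28.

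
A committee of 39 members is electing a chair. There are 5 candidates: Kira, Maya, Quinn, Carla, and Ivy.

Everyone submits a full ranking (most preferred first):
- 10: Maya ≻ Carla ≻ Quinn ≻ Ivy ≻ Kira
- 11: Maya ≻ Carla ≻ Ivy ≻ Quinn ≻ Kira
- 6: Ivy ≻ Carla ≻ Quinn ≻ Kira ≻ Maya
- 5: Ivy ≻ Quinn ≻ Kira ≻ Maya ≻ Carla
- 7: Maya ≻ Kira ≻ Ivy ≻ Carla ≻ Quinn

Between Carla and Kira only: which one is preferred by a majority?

Carla is ranked above Kira on 27 ballots; Kira above Carla on 12.

Carla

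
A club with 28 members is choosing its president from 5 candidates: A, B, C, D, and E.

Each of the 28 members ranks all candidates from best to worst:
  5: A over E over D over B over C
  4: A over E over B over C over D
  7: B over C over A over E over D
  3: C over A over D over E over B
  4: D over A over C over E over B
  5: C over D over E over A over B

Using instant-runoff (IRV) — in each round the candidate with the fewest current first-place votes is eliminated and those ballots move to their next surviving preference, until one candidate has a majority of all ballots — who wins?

Round 1: A 9, B 7, C 8, D 4, E 0. E eliminated.
Round 2: A 9, B 7, C 8, D 4. D eliminated.
Round 3: A 13, B 7, C 8. B eliminated.
Round 4: A 13, C 15. C has a majority (≥15).

C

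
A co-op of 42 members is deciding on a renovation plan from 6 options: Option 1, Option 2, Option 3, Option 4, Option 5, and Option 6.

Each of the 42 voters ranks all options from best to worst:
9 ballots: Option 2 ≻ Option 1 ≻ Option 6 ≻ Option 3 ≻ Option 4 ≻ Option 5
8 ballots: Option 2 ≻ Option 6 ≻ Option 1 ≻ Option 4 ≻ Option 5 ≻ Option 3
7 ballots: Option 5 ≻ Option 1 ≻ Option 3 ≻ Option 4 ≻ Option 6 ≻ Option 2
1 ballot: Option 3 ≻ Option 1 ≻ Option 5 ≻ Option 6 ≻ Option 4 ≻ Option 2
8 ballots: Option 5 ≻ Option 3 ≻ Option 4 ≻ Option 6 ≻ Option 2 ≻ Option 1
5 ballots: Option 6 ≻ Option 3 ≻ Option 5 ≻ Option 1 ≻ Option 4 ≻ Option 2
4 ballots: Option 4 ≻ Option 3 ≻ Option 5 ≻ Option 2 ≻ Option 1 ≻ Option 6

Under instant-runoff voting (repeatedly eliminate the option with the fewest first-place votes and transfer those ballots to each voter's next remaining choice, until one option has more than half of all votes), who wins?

Round 1: Option 1 0, Option 2 17, Option 3 1, Option 4 4, Option 5 15, Option 6 5. Option 1 eliminated.
Round 2: Option 2 17, Option 3 1, Option 4 4, Option 5 15, Option 6 5. Option 3 eliminated.
Round 3: Option 2 17, Option 4 4, Option 5 16, Option 6 5. Option 4 eliminated.
Round 4: Option 2 17, Option 5 20, Option 6 5. Option 6 eliminated.
Round 5: Option 2 17, Option 5 25. Option 5 has a majority (≥22).

Option 5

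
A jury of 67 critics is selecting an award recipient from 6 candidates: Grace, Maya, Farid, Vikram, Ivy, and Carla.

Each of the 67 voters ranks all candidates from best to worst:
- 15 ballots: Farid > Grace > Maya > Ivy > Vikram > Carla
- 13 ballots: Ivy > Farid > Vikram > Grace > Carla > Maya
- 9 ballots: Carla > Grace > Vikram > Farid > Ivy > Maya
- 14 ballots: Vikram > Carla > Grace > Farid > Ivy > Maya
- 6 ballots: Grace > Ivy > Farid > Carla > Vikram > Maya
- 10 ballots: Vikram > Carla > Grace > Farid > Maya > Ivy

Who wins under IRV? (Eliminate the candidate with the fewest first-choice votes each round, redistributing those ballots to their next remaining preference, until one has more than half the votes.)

Ivy

Round 1: Grace 6, Maya 0, Farid 15, Vikram 24, Ivy 13, Carla 9. Maya eliminated.
Round 2: Grace 6, Farid 15, Vikram 24, Ivy 13, Carla 9. Grace eliminated.
Round 3: Farid 15, Vikram 24, Ivy 19, Carla 9. Carla eliminated.
Round 4: Farid 15, Vikram 33, Ivy 19. Farid eliminated.
Round 5: Vikram 33, Ivy 34. Ivy has a majority (≥34).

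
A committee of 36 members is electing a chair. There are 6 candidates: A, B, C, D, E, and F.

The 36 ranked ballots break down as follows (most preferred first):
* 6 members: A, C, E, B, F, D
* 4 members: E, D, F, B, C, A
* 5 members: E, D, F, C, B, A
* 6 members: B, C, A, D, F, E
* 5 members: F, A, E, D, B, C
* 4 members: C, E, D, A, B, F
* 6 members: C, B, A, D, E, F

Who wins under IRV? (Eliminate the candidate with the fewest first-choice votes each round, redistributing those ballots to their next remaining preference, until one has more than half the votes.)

Round 1: A 6, B 6, C 10, D 0, E 9, F 5. D eliminated.
Round 2: A 6, B 6, C 10, E 9, F 5. F eliminated.
Round 3: A 11, B 6, C 10, E 9. B eliminated.
Round 4: A 11, C 16, E 9. E eliminated.
Round 5: A 11, C 25. C has a majority (≥19).

C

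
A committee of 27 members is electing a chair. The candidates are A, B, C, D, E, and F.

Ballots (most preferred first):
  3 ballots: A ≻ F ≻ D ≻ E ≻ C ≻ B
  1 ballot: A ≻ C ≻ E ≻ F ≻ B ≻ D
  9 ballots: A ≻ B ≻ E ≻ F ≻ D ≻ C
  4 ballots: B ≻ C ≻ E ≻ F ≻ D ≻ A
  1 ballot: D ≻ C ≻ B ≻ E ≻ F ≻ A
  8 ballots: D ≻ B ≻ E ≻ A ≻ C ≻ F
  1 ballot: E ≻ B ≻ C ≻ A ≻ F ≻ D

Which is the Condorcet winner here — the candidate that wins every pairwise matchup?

B vs A: 14–13
B vs C: 22–5
B vs D: 15–12
B vs E: 22–5
B vs F: 23–4
B beats every other candidate.

B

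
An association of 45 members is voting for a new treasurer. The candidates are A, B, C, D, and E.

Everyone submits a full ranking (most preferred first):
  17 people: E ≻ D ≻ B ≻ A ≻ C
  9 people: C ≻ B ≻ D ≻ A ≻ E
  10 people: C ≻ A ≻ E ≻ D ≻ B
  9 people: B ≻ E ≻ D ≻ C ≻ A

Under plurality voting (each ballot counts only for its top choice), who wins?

C

First-place votes: A 0, B 9, C 19, D 0, E 17.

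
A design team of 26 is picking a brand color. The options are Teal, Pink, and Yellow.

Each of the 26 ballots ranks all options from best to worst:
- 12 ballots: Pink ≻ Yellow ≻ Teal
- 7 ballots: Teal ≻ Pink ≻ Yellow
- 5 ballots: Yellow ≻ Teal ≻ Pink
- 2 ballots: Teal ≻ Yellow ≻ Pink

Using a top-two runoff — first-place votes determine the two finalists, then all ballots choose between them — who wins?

Round 1 first-place votes: Teal 9, Pink 12, Yellow 5. Pink and Teal advance.
Runoff: Pink is ranked above Teal on 12 ballots, Teal above Pink on 14.

Teal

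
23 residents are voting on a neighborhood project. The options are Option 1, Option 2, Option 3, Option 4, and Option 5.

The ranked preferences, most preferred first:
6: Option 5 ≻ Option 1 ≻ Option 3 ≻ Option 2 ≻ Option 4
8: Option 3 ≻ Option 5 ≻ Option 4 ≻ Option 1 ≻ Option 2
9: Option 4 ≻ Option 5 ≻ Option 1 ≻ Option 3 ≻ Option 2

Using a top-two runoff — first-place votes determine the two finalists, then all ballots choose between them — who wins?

Round 1 first-place votes: Option 1 0, Option 2 0, Option 3 8, Option 4 9, Option 5 6. Option 4 and Option 3 advance.
Runoff: Option 4 is ranked above Option 3 on 9 ballots, Option 3 above Option 4 on 14.

Option 3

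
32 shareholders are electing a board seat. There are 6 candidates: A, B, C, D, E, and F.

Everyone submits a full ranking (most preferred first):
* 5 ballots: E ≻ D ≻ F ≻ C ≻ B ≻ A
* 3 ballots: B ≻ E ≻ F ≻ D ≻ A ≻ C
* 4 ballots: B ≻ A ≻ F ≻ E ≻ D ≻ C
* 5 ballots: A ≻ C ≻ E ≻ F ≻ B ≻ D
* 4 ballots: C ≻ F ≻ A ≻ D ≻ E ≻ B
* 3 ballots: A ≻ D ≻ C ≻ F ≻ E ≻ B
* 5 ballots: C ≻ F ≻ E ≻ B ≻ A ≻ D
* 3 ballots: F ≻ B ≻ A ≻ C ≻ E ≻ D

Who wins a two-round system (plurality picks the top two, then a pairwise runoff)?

A

Round 1 first-place votes: A 8, B 7, C 9, D 0, E 5, F 3. C and A advance.
Runoff: C is ranked above A on 14 ballots, A above C on 18.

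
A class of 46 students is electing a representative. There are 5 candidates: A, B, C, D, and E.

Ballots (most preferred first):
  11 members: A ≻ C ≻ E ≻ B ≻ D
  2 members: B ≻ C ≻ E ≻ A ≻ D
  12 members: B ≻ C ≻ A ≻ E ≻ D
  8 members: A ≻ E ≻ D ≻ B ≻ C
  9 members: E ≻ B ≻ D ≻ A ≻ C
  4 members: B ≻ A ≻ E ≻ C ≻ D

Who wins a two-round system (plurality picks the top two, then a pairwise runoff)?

B

Round 1 first-place votes: A 19, B 18, C 0, D 0, E 9. A and B advance.
Runoff: A is ranked above B on 19 ballots, B above A on 27.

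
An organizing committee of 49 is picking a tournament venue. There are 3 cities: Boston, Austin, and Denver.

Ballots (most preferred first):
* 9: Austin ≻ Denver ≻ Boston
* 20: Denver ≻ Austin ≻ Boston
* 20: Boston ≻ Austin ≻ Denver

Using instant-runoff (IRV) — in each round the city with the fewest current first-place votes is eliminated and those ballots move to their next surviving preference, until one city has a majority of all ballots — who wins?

Round 1: Boston 20, Austin 9, Denver 20. Austin eliminated.
Round 2: Boston 20, Denver 29. Denver has a majority (≥25).

Denver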